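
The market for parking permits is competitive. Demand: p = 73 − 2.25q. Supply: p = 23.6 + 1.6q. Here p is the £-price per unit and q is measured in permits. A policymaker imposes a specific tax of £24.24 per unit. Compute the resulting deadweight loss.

£76.31

Competitive equilibrium: 73 − 2.25q = 23.6 + 1.6q → q* = 12.8312, p* = 44.1299.
With the tax, the buyer price exceeds the seller price by 24.24: (73 − 2.25q) − (23.6 + 1.6q) = 24.24 → q' = 6.5351.
Δq = 12.8312 − 6.5351 = 6.2961; the wedge equals the tax, 24.24.
DWL = ½ × 6.2961 × 24.24 = £76.31.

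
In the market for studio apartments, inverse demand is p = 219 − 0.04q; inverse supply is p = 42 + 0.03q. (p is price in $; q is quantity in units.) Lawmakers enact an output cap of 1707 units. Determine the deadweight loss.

$23624.29

Competitive equilibrium: 219 − 0.04q = 42 + 0.03q → q* = 2528.5714, p* = 117.8571.
At q = 1707: demand price = 219 − 0.04·1707 = 150.72; supply price = 42 + 0.03·1707 = 93.21.
Δq = 2528.5714 − 1707 = 821.5714; wedge = 150.72 − 93.21 = 57.51.
DWL = ½ × 821.5714 × 57.51 = $23624.29.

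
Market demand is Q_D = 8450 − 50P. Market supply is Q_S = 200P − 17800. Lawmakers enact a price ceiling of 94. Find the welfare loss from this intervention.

60500

In inverse form: demand P = 169 − 0.02Q, supply P = 89 + 0.005Q.
Competitive equilibrium: 169 − 0.02Q = 89 + 0.005Q → Q* = 3200, P* = 105.
At the ceiling P = 94, quantity supplied = (94 − 89)/0.005 = 1000.
Willingness to pay at Q' = 1000: 169 − 0.02·1000 = 149.
ΔQ = 3200 − 1000 = 2200; wedge = 149 − 94 = 55.
Deadweight loss = ½ × 2200 × 55 = 60500.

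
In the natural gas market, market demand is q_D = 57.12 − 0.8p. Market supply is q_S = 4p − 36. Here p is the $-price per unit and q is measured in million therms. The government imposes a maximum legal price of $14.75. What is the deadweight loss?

In inverse form: demand p = 71.4 − 1.25q, supply p = 9 + 0.25q.
Competitive equilibrium: 71.4 − 1.25q = 9 + 0.25q → q* = 41.6, p* = 19.4.
At the ceiling p = 14.75, quantity supplied = (14.75 − 9)/0.25 = 23.
Willingness to pay at q' = 23: 71.4 − 1.25·23 = 42.65.
Δq = 41.6 − 23 = 18.6; wedge = 42.65 − 14.75 = 27.9.
Deadweight loss = ½ × 18.6 × 27.9 = $259.47 million.

$259.47 million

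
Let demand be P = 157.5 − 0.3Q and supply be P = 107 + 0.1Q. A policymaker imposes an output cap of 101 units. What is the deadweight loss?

Competitive equilibrium: 157.5 − 0.3Q = 107 + 0.1Q → Q* = 126.25, P* = 119.625.
At Q = 101: demand price = 157.5 − 0.3·101 = 127.2; supply price = 107 + 0.1·101 = 117.1.
ΔQ = 126.25 − 101 = 25.25; wedge = 127.2 − 117.1 = 10.1.
The triangle = ½ × 25.25 × 10.1 = 127.51.

127.51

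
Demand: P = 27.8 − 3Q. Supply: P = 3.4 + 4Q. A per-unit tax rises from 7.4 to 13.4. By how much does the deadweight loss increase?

8.91

Competitive equilibrium: 27.8 − 3Q = 3.4 + 4Q → Q* = 3.4857, P* = 17.3429.
For a per-unit tax t: ΔQ = t/7, so DWL = ½·t·(t/7) = t²/14.
At t = 7.4: DWL = 3.9114. At t = 13.4: DWL = 12.8257.
Increase = 12.8257 − 3.9114 = 8.91.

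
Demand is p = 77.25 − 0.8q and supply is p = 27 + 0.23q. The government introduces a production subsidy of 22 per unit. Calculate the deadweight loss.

234.95

Competitive equilibrium: 77.25 − 0.8q = 27 + 0.23q → q* = 48.7864, p* = 38.2209.
The subsidy lowers effective supply by 22: p = 5 + 0.23q.
New quantity: 77.25 − 0.8q = 5 + 0.23q → q' = 70.1456.
Overproduction Δq = 70.1456 − 48.7864 = 21.3592; wedge = subsidy = 22.
Welfare loss = ½ × 21.3592 × 22 = 234.95.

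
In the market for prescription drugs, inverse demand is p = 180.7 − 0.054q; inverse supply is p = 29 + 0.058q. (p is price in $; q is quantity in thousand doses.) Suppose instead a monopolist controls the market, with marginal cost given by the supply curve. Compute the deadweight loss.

$10871.63 thousand

Competitive equilibrium: 180.7 − 0.054q = 29 + 0.058q → q* = 1354.4643, p* = 107.5589.
Marginal revenue: MR = 180.7 − 0.108q. Set MR = MC: 180.7 − 0.108q = 29 + 0.058q → q_m = 913.8554.
Price p_m = 180.7 − 0.054·913.8554 = 131.3518; MC(q_m) = 29 + 0.058·913.8554 = 82.0036.
Competitive q* = 1354.4643, so Δq = 440.6089; wedge = 131.3518 − 82.0036 = 49.3482.
Welfare loss = ½ × 440.6089 × 49.3482 = $10871.63 thousand.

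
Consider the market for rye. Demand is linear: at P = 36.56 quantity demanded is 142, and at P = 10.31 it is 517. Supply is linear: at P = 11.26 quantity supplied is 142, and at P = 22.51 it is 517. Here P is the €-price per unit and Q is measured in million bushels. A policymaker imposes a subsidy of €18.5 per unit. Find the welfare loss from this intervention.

€1711.25 million

Demand slope = (10.31 − 36.56)/(517 − 142) = −0.07, so P = 46.5 − 0.07Q.
Supply slope = (22.51 − 11.26)/(517 − 142) = 0.03, so P = 7 + 0.03Q.
Competitive equilibrium: 46.5 − 0.07Q = 7 + 0.03Q → Q* = 395, P* = 18.85.
The subsidy lowers effective supply by 18.5: P = 0.03Q − 11.5.
New quantity: 46.5 − 0.07Q = 0.03Q − 11.5 → Q' = 580.
Overproduction ΔQ = 580 − 395 = 185; wedge = subsidy = 18.5.
DWL = ½ × 185 × 18.5 = €1711.25 million.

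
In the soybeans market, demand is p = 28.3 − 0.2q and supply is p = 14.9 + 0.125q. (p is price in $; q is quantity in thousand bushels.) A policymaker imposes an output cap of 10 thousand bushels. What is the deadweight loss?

Competitive equilibrium: 28.3 − 0.2q = 14.9 + 0.125q → q* = 41.2308, p* = 20.0538.
At q = 10: demand price = 28.3 − 0.2·10 = 26.3; supply price = 14.9 + 0.125·10 = 16.15.
Δq = 41.2308 − 10 = 31.2308; wedge = 26.3 − 16.15 = 10.15.
DWL = ½ × 31.2308 × 10.15 = $158.50 thousand.

$158.50 thousand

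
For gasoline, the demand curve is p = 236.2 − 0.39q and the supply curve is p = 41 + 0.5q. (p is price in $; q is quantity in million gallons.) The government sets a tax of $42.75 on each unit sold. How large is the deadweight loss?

Competitive equilibrium: 236.2 − 0.39q = 41 + 0.5q → q* = 219.3258, p* = 150.6629.
With the tax, the buyer price exceeds the seller price by 42.75: (236.2 − 0.39q) − (41 + 0.5q) = 42.75 → q' = 171.2921.
Δq = 219.3258 − 171.2921 = 48.0337; the wedge equals the tax, 42.75.
Deadweight loss = ½ × 48.0337 × 42.75 = $1026.72 million.

$1026.72 million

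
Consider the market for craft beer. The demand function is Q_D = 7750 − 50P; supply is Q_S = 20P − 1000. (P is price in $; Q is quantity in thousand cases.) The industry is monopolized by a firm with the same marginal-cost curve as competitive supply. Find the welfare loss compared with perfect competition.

$3888.89 thousand

In inverse form: demand P = 155 − 0.02Q, supply P = 50 + 0.05Q.
Competitive equilibrium: 155 − 0.02Q = 50 + 0.05Q → Q* = 1500, P* = 125.
Marginal revenue: MR = 155 − 0.04Q. Set MR = MC: 155 − 0.04Q = 50 + 0.05Q → Q_m = 1166.66667.
Price P_m = 155 − 0.02·1166.66667 = 131.66667; MC(Q_m) = 50 + 0.05·1166.66667 = 108.33333.
Competitive Q* = 1500, so ΔQ = 333.33333; wedge = 131.66667 − 108.33333 = 23.33334.
Deadweight loss = ½ × 333.33333 × 23.33334 = $3888.89 thousand.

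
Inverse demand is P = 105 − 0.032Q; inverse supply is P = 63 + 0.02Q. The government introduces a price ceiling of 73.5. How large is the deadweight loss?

Competitive equilibrium: 105 − 0.032Q = 63 + 0.02Q → Q* = 807.6923, P* = 79.1538.
At the ceiling P = 73.5, quantity supplied = (73.5 − 63)/0.02 = 525.
Willingness to pay at Q' = 525: 105 − 0.032·525 = 88.2.
ΔQ = 807.6923 − 525 = 282.6923; wedge = 88.2 − 73.5 = 14.7.
DWL = ½ × 282.6923 × 14.7 = 2077.79.

2077.79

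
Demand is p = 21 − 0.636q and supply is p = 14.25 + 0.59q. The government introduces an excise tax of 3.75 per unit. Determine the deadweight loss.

Competitive equilibrium: 21 − 0.636q = 14.25 + 0.59q → q* = 5.5057, p* = 17.4984.
With the tax, the buyer price exceeds the seller price by 3.75: (21 − 0.636q) − (14.25 + 0.59q) = 3.75 → q' = 2.447.
Δq = 5.5057 − 2.447 = 3.0587; the wedge equals the tax, 3.75.
DWL = ½ × 3.0587 × 3.75 = 5.74.

5.74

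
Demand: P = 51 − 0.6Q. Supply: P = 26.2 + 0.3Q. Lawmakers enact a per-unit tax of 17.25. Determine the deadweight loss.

Competitive equilibrium: 51 − 0.6Q = 26.2 + 0.3Q → Q* = 27.5556, P* = 34.4667.
With the tax, the buyer price exceeds the seller price by 17.25: (51 − 0.6Q) − (26.2 + 0.3Q) = 17.25 → Q' = 8.3889.
ΔQ = 27.5556 − 8.3889 = 19.1667; the wedge equals the tax, 17.25.
Deadweight loss = ½ × 19.1667 × 17.25 = 165.31.

165.31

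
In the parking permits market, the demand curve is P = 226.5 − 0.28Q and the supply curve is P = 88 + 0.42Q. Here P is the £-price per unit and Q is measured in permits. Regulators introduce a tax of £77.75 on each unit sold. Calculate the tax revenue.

£6747.59

Competitive equilibrium: 226.5 − 0.28Q = 88 + 0.42Q → Q* = 197.8571, P* = 171.1.
With the tax, the buyer price exceeds the seller price by 77.75: (226.5 − 0.28Q) − (88 + 0.42Q) = 77.75 → Q' = 86.7857.
Tax revenue = 77.75 × 86.7857 = £6747.59.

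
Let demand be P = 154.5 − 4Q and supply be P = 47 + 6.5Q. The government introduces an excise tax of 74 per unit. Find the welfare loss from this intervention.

260.76

Competitive equilibrium: 154.5 − 4Q = 47 + 6.5Q → Q* = 10.2381, P* = 113.5476.
With the tax, the buyer price exceeds the seller price by 74: (154.5 − 4Q) − (47 + 6.5Q) = 74 → Q' = 3.1905.
ΔQ = 10.2381 − 3.1905 = 7.0476; the wedge equals the tax, 74.
DWL = ½ × 7.0476 × 74 = 260.76.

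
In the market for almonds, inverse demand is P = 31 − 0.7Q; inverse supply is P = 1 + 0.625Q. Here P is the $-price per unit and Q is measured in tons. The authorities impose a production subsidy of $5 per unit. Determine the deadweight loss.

Competitive equilibrium: 31 − 0.7Q = 1 + 0.625Q → Q* = 22.6415, P* = 15.1509.
The subsidy lowers effective supply by 5: P = 0.625Q − 4.
New quantity: 31 − 0.7Q = 0.625Q − 4 → Q' = 26.4151.
Overproduction ΔQ = 26.4151 − 22.6415 = 3.7736; wedge = subsidy = 5.
Welfare loss = ½ × 3.7736 × 5 = $9.43.

$9.43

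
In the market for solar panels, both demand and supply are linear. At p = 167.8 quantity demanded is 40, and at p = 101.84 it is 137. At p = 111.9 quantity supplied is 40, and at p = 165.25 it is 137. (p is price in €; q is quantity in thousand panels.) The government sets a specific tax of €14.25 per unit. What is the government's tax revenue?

€1052.53 thousand

Demand slope = (101.84 − 167.8)/(137 − 40) = −0.68, so p = 195 − 0.68q.
Supply slope = (165.25 − 111.9)/(137 − 40) = 0.55, so p = 89.9 + 0.55q.
Competitive equilibrium: 195 − 0.68q = 89.9 + 0.55q → q* = 85.4472, p* = 136.8959.
With the tax, the buyer price exceeds the seller price by 14.25: (195 − 0.68q) − (89.9 + 0.55q) = 14.25 → q' = 73.8618.
Tax revenue = 14.25 × 73.8618 = €1052.53 thousand.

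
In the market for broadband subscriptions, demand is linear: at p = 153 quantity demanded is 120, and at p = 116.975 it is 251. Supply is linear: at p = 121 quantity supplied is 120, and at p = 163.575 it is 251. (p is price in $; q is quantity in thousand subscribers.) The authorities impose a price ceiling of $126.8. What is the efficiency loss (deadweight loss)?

$377.80 thousand

Demand slope = (116.975 − 153)/(251 − 120) = −0.275, so p = 186 − 0.275q.
Supply slope = (163.575 − 121)/(251 − 120) = 0.325, so p = 82 + 0.325q.
Competitive equilibrium: 186 − 0.275q = 82 + 0.325q → q* = 173.3333, p* = 138.3333.
At the ceiling p = 126.8, quantity supplied = (126.8 − 82)/0.325 = 137.8462.
Willingness to pay at q' = 137.8462: 186 − 0.275·137.8462 = 148.0923.
Δq = 173.3333 − 137.8462 = 35.4871; wedge = 148.0923 − 126.8 = 21.2923.
Welfare loss = ½ × 35.4871 × 21.2923 = $377.80 thousand.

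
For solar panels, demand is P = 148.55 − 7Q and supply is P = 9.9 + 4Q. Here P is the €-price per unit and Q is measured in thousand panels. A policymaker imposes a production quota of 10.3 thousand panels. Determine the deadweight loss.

Competitive equilibrium: 148.55 − 7Q = 9.9 + 4Q → Q* = 12.6045, P* = 60.3182.
At Q = 10.3: demand price = 148.55 − 7·10.3 = 76.45; supply price = 9.9 + 4·10.3 = 51.1.
ΔQ = 12.6045 − 10.3 = 2.3045; wedge = 76.45 − 51.1 = 25.35.
Deadweight loss = ½ × 2.3045 × 25.35 = €29.21 thousand.

€29.21 thousand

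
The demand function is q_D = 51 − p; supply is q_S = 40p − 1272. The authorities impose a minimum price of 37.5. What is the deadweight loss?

In inverse form: demand p = 51 − q, supply p = 31.8 + 0.025q.
Competitive equilibrium: 51 − q = 31.8 + 0.025q → q* = 18.7317, p* = 32.2683.
At the floor p = 37.5, quantity demanded = (51 − 37.5)/1 = 13.5.
Sellers' marginal cost at q' = 13.5: 31.8 + 0.025·13.5 = 32.1375.
Δq = 18.7317 − 13.5 = 5.2317; wedge = 37.5 − 32.1375 = 5.3625.
Welfare loss = ½ × 5.2317 × 5.3625 = 14.03.

14.03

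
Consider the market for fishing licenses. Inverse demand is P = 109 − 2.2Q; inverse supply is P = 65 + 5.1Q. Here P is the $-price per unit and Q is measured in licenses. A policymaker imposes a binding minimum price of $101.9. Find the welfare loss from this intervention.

Competitive equilibrium: 109 − 2.2Q = 65 + 5.1Q → Q* = 6.0274, P* = 95.7397.
At the floor P = 101.9, quantity demanded = (109 − 101.9)/2.2 = 3.2273.
Sellers' marginal cost at Q' = 3.2273: 65 + 5.1·3.2273 = 81.4592.
ΔQ = 6.0274 − 3.2273 = 2.8001; wedge = 101.9 − 81.4592 = 20.4408.
The triangle = ½ × 2.8001 × 20.4408 = $28.62.

$28.62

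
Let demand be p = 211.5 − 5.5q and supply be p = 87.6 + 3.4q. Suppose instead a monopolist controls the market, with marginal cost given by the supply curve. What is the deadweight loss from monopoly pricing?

125.81

Competitive equilibrium: 211.5 − 5.5q = 87.6 + 3.4q → q* = 13.9213, p* = 134.9326.
Marginal revenue: MR = 211.5 − 11q. Set MR = MC: 211.5 − 11q = 87.6 + 3.4q → q_m = 8.6042.
Price p_m = 211.5 − 5.5·8.6042 = 164.1769; MC(q_m) = 87.6 + 3.4·8.6042 = 116.8543.
Competitive q* = 13.9213, so Δq = 5.3171; wedge = 164.1769 − 116.8543 = 47.3226.
Welfare loss = ½ × 5.3171 × 47.3226 = 125.81.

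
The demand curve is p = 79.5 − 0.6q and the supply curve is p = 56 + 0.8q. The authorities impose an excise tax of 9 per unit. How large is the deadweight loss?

Competitive equilibrium: 79.5 − 0.6q = 56 + 0.8q → q* = 16.7857, p* = 69.4286.
With the tax, the buyer price exceeds the seller price by 9: (79.5 − 0.6q) − (56 + 0.8q) = 9 → q' = 10.3571.
Δq = 16.7857 − 10.3571 = 6.4286; the wedge equals the tax, 9.
Welfare loss = ½ × 6.4286 × 9 = 28.93.

28.93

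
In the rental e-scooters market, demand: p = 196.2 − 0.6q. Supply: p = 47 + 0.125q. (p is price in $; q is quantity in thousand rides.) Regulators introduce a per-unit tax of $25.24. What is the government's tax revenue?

$4315.52 thousand

Competitive equilibrium: 196.2 − 0.6q = 47 + 0.125q → q* = 205.7931, p* = 72.7241.
With the tax, the buyer price exceeds the seller price by 25.24: (196.2 − 0.6q) − (47 + 0.125q) = 25.24 → q' = 170.9793.
Tax revenue = 25.24 × 170.9793 = $4315.52 thousand.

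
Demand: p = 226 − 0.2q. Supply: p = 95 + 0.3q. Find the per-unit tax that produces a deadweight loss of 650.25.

Competitive equilibrium: 226 − 0.2q = 95 + 0.3q → q* = 262, p* = 173.6.
A tax t gives Δq = t/0.5 and wedge t, so DWL = t²/1.
t²/1 = 650.25 → t² = 650.25 → t = 25.5.

25.5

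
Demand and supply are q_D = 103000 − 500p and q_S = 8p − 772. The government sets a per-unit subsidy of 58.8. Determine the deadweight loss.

13611.97

In inverse form: demand p = 206 − 0.002q, supply p = 96.5 + 0.125q.
Competitive equilibrium: 206 − 0.002q = 96.5 + 0.125q → q* = 862.2047, p* = 204.2756.
The subsidy lowers effective supply by 58.8: p = 37.7 + 0.125q.
New quantity: 206 − 0.002q = 37.7 + 0.125q → q' = 1325.1969.
Overproduction Δq = 1325.1969 − 862.2047 = 462.9922; wedge = subsidy = 58.8.
The triangle = ½ × 462.9922 × 58.8 = 13611.97.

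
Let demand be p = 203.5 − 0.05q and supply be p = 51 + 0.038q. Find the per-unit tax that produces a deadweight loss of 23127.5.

Competitive equilibrium: 203.5 − 0.05q = 51 + 0.038q → q* = 1732.9545, p* = 116.8523.
A tax t gives Δq = t/0.088 and wedge t, so DWL = t²/0.176.
t²/0.176 = 23127.5 → t² = 4070.44 → t = 63.8.

63.8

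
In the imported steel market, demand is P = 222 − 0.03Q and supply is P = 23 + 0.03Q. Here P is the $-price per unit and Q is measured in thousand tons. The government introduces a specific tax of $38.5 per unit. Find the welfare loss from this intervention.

$12352.08 thousand

Competitive equilibrium: 222 − 0.03Q = 23 + 0.03Q → Q* = 3316.6667, P* = 122.5.
With the tax, the buyer price exceeds the seller price by 38.5: (222 − 0.03Q) − (23 + 0.03Q) = 38.5 → Q' = 2675.
ΔQ = 3316.6667 − 2675 = 641.6667; the wedge equals the tax, 38.5.
Deadweight loss = ½ × 641.6667 × 38.5 = $12352.08 thousand.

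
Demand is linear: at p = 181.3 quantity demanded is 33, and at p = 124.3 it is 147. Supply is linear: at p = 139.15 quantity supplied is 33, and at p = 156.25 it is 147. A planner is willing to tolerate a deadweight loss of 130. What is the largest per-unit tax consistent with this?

13

Demand slope = (124.3 − 181.3)/(147 − 33) = −0.5, so p = 197.8 − 0.5q.
Supply slope = (156.25 − 139.15)/(147 − 33) = 0.15, so p = 134.2 + 0.15q.
Competitive equilibrium: 197.8 − 0.5q = 134.2 + 0.15q → q* = 97.8462, p* = 148.8769.
A tax t gives Δq = t/0.65 and wedge t, so DWL = t²/1.3.
t²/1.3 = 130 → t² = 169 → t = 13.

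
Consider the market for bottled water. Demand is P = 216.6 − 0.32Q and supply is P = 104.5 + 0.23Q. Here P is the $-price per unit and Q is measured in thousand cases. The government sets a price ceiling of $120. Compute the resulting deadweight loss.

$5118.38 thousand

Competitive equilibrium: 216.6 − 0.32Q = 104.5 + 0.23Q → Q* = 203.8182, P* = 151.3782.
At the ceiling P = 120, quantity supplied = (120 − 104.5)/0.23 = 67.3913.
Willingness to pay at Q' = 67.3913: 216.6 − 0.32·67.3913 = 195.0348.
ΔQ = 203.8182 − 67.3913 = 136.4269; wedge = 195.0348 − 120 = 75.0348.
Welfare loss = ½ × 136.4269 × 75.0348 = $5118.38 thousand.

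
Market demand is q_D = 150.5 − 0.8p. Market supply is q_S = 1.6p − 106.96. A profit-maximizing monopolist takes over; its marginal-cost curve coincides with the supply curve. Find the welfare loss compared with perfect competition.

In inverse form: demand p = 188.125 − 1.25q, supply p = 66.85 + 0.625q.
Competitive equilibrium: 188.125 − 1.25q = 66.85 + 0.625q → q* = 64.68, p* = 107.275.
Marginal revenue: MR = 188.125 − 2.5q. Set MR = MC: 188.125 − 2.5q = 66.85 + 0.625q → q_m = 38.808.
Price p_m = 188.125 − 1.25·38.808 = 139.615; MC(q_m) = 66.85 + 0.625·38.808 = 91.105.
Competitive q* = 64.68, so Δq = 25.872; wedge = 139.615 − 91.105 = 48.51.
Welfare loss = ½ × 25.872 × 48.51 = 627.53.

627.53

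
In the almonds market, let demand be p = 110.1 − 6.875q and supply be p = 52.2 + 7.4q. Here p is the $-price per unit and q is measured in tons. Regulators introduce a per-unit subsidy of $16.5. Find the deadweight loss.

Competitive equilibrium: 110.1 − 6.875q = 52.2 + 7.4q → q* = 4.056, p* = 82.2147.
The subsidy lowers effective supply by 16.5: p = 35.7 + 7.4q.
New quantity: 110.1 − 6.875q = 35.7 + 7.4q → q' = 5.2119.
Overproduction Δq = 5.2119 − 4.056 = 1.1559; wedge = subsidy = 16.5.
Welfare loss = ½ × 1.1559 × 16.5 = $9.54.

$9.54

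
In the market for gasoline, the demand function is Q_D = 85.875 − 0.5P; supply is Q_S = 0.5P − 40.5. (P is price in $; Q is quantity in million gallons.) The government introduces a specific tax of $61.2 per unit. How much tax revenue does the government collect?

In inverse form: demand P = 171.75 − 2Q, supply P = 81 + 2Q.
Competitive equilibrium: 171.75 − 2Q = 81 + 2Q → Q* = 22.6875, P* = 126.375.
With the tax, the buyer price exceeds the seller price by 61.2: (171.75 − 2Q) − (81 + 2Q) = 61.2 → Q' = 7.3875.
Tax revenue = 61.2 × 7.3875 = $452.115 million.

$452.115 million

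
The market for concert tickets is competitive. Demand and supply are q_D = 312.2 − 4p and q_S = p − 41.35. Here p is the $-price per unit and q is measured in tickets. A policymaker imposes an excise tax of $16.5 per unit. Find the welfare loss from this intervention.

In inverse form: demand p = 78.05 − 0.25q, supply p = 41.35 + q.
Competitive equilibrium: 78.05 − 0.25q = 41.35 + q → q* = 29.36, p* = 70.71.
With the tax, the buyer price exceeds the seller price by 16.5: (78.05 − 0.25q) − (41.35 + q) = 16.5 → q' = 16.16.
Δq = 29.36 − 16.16 = 13.2; the wedge equals the tax, 16.5.
The triangle = ½ × 13.2 × 16.5 = $108.90.

$108.90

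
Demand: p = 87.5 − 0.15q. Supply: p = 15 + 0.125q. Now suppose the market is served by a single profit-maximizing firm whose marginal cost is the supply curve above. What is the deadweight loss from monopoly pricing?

Competitive equilibrium: 87.5 − 0.15q = 15 + 0.125q → q* = 263.6364, p* = 47.9545.
Marginal revenue: MR = 87.5 − 0.3q. Set MR = MC: 87.5 − 0.3q = 15 + 0.125q → q_m = 170.5882.
Price p_m = 87.5 − 0.15·170.5882 = 61.9118; MC(q_m) = 15 + 0.125·170.5882 = 36.3235.
Competitive q* = 263.6364, so Δq = 93.0482; wedge = 61.9118 − 36.3235 = 25.5883.
Deadweight loss = ½ × 93.0482 × 25.5883 = 1190.47.

1190.47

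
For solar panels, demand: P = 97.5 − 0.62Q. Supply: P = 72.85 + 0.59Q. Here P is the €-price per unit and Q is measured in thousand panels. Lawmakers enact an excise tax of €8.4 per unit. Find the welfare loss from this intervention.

Competitive equilibrium: 97.5 − 0.62Q = 72.85 + 0.59Q → Q* = 20.3719, P* = 84.8694.
With the tax, the buyer price exceeds the seller price by 8.4: (97.5 − 0.62Q) − (72.85 + 0.59Q) = 8.4 → Q' = 13.4298.
ΔQ = 20.3719 − 13.4298 = 6.9421; the wedge equals the tax, 8.4.
DWL = ½ × 6.9421 × 8.4 = €29.16 thousand.

€29.16 thousand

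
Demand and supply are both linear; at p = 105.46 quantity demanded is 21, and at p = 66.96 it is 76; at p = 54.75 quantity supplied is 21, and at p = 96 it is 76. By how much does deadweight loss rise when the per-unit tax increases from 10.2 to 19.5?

Demand slope = (66.96 − 105.46)/(76 − 21) = −0.7, so p = 120.16 − 0.7q.
Supply slope = (96 − 54.75)/(76 − 21) = 0.75, so p = 39 + 0.75q.
Competitive equilibrium: 120.16 − 0.7q = 39 + 0.75q → q* = 55.9724, p* = 80.9793.
For a per-unit tax t: Δq = t/1.45, so DWL = ½·t·(t/1.45) = t²/2.9.
At t = 10.2: DWL = 35.8759. At t = 19.5: DWL = 131.1207.
Increase = 131.1207 − 35.8759 = 95.24.

95.24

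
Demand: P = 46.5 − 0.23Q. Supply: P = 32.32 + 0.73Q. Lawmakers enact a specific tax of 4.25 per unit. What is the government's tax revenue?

Competitive equilibrium: 46.5 − 0.23Q = 32.32 + 0.73Q → Q* = 14.7708, P* = 43.1027.
With the tax, the buyer price exceeds the seller price by 4.25: (46.5 − 0.23Q) − (32.32 + 0.73Q) = 4.25 → Q' = 10.3438.
Tax revenue = 4.25 × 10.3438 = 43.96.

43.96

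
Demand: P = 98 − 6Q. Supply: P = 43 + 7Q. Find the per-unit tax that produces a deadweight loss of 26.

26

Competitive equilibrium: 98 − 6Q = 43 + 7Q → Q* = 4.2308, P* = 72.6154.
A tax t gives ΔQ = t/13 and wedge t, so DWL = t²/26.
t²/26 = 26 → t² = 676 → t = 26.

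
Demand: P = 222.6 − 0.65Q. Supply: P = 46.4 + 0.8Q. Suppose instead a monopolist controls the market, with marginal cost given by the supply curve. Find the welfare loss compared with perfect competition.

Competitive equilibrium: 222.6 − 0.65Q = 46.4 + 0.8Q → Q* = 121.51724, P* = 143.61379.
Marginal revenue: MR = 222.6 − 1.3Q. Set MR = MC: 222.6 − 1.3Q = 46.4 + 0.8Q → Q_m = 83.90476.
Price P_m = 222.6 − 0.65·83.90476 = 168.06191; MC(Q_m) = 46.4 + 0.8·83.90476 = 113.52381.
Competitive Q* = 121.51724, so ΔQ = 37.61248; wedge = 168.06191 − 113.52381 = 54.5381.
DWL = ½ × 37.61248 × 54.5381 = 1025.66.

1025.66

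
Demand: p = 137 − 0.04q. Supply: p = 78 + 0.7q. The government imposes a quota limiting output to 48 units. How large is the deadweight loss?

372.51

Competitive equilibrium: 137 − 0.04q = 78 + 0.7q → q* = 79.7297, p* = 133.8108.
At q = 48: demand price = 137 − 0.04·48 = 135.08; supply price = 78 + 0.7·48 = 111.6.
Δq = 79.7297 − 48 = 31.7297; wedge = 135.08 − 111.6 = 23.48.
Welfare loss = ½ × 31.7297 × 23.48 = 372.51.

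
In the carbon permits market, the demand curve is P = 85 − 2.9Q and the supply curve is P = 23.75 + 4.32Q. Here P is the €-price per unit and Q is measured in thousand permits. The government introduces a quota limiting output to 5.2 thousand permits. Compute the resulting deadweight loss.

€38.92 thousand

Competitive equilibrium: 85 − 2.9Q = 23.75 + 4.32Q → Q* = 8.4834, P* = 60.3982.
At Q = 5.2: demand price = 85 − 2.9·5.2 = 69.92; supply price = 23.75 + 4.32·5.2 = 46.214.
ΔQ = 8.4834 − 5.2 = 3.2834; wedge = 69.92 − 46.214 = 23.706.
Deadweight loss = ½ × 3.2834 × 23.706 = €38.92 thousand.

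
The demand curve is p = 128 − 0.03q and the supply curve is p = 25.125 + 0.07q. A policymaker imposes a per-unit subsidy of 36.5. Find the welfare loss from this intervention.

6661.25

Competitive equilibrium: 128 − 0.03q = 25.125 + 0.07q → q* = 1028.75, p* = 97.1375.
The subsidy lowers effective supply by 36.5: p = 0.07q − 11.375.
New quantity: 128 − 0.03q = 0.07q − 11.375 → q' = 1393.75.
Overproduction Δq = 1393.75 − 1028.75 = 365; wedge = subsidy = 36.5.
Deadweight loss = ½ × 365 × 36.5 = 6661.25.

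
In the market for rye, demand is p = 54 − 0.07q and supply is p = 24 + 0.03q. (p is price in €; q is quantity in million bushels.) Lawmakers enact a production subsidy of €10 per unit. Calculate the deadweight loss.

€500 million

Competitive equilibrium: 54 − 0.07q = 24 + 0.03q → q* = 300, p* = 33.
The subsidy lowers effective supply by 10: p = 14 + 0.03q.
New quantity: 54 − 0.07q = 14 + 0.03q → q' = 400.
Overproduction Δq = 400 − 300 = 100; wedge = subsidy = 10.
The triangle = ½ × 100 × 10 = €500 million.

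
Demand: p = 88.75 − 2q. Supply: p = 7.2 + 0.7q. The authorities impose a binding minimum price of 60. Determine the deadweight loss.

Competitive equilibrium: 88.75 − 2q = 7.2 + 0.7q → q* = 30.2037, p* = 28.3426.
At the floor p = 60, quantity demanded = (88.75 − 60)/2 = 14.375.
Sellers' marginal cost at q' = 14.375: 7.2 + 0.7·14.375 = 17.2625.
Δq = 30.2037 − 14.375 = 15.8287; wedge = 60 − 17.2625 = 42.7375.
DWL = ½ × 15.8287 × 42.7375 = 338.24.

338.24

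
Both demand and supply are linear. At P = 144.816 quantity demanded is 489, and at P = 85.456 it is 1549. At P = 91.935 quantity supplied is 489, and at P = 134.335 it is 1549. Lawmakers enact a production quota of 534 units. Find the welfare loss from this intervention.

12282.14

Demand slope = (85.456 − 144.816)/(1549 − 489) = −0.056, so P = 172.2 − 0.056Q.
Supply slope = (134.335 − 91.935)/(1549 − 489) = 0.04, so P = 72.375 + 0.04Q.
Competitive equilibrium: 172.2 − 0.056Q = 72.375 + 0.04Q → Q* = 1039.8438, P* = 113.9688.
At Q = 534: demand price = 172.2 − 0.056·534 = 142.296; supply price = 72.375 + 0.04·534 = 93.735.
ΔQ = 1039.8438 − 534 = 505.8438; wedge = 142.296 − 93.735 = 48.561.
The triangle = ½ × 505.8438 × 48.561 = 12282.14.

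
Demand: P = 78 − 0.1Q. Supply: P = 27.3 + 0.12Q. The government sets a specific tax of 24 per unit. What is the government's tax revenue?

Competitive equilibrium: 78 − 0.1Q = 27.3 + 0.12Q → Q* = 230.4545, P* = 54.9545.
With the tax, the buyer price exceeds the seller price by 24: (78 − 0.1Q) − (27.3 + 0.12Q) = 24 → Q' = 121.3636.
Tax revenue = 24 × 121.3636 = 2912.73.

2912.73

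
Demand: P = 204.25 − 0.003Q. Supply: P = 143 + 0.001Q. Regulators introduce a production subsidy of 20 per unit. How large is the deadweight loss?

Competitive equilibrium: 204.25 − 0.003Q = 143 + 0.001Q → Q* = 15312.5, P* = 158.3125.
The subsidy lowers effective supply by 20: P = 123 + 0.001Q.
New quantity: 204.25 − 0.003Q = 123 + 0.001Q → Q' = 20312.5.
Overproduction ΔQ = 20312.5 − 15312.5 = 5000; wedge = subsidy = 20.
DWL = ½ × 5000 × 20 = 50000.

50000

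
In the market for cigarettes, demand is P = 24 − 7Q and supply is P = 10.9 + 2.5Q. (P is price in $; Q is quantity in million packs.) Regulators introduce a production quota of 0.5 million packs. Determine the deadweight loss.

$3.67 million

Competitive equilibrium: 24 − 7Q = 10.9 + 2.5Q → Q* = 1.3789, P* = 14.3474.
At Q = 0.5: demand price = 24 − 7·0.5 = 20.5; supply price = 10.9 + 2.5·0.5 = 12.15.
ΔQ = 1.3789 − 0.5 = 0.8789; wedge = 20.5 − 12.15 = 8.35.
Deadweight loss = ½ × 0.8789 × 8.35 = $3.67 million.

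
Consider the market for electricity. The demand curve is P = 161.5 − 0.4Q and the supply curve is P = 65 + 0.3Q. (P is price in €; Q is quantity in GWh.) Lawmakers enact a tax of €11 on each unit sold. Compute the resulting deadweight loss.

Competitive equilibrium: 161.5 − 0.4Q = 65 + 0.3Q → Q* = 137.8571, P* = 106.3571.
With the tax, the buyer price exceeds the seller price by 11: (161.5 − 0.4Q) − (65 + 0.3Q) = 11 → Q' = 122.1429.
ΔQ = 137.8571 − 122.1429 = 15.7142; the wedge equals the tax, 11.
The triangle = ½ × 15.7142 × 11 = €86.43.

€86.43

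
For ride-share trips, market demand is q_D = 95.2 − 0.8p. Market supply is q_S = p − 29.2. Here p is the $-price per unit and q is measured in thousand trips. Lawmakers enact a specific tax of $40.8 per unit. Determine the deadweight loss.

$369.92 thousand

In inverse form: demand p = 119 − 1.25q, supply p = 29.2 + q.
Competitive equilibrium: 119 − 1.25q = 29.2 + q → q* = 39.9111, p* = 69.1111.
With the tax, the buyer price exceeds the seller price by 40.8: (119 − 1.25q) − (29.2 + q) = 40.8 → q' = 21.7778.
Δq = 39.9111 − 21.7778 = 18.1333; the wedge equals the tax, 40.8.
DWL = ½ × 18.1333 × 40.8 = $369.92 thousand.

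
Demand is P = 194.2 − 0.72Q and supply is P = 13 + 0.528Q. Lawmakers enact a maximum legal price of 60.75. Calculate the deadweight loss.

Competitive equilibrium: 194.2 − 0.72Q = 13 + 0.528Q → Q* = 145.1923, P* = 89.6615.
At the ceiling P = 60.75, quantity supplied = (60.75 − 13)/0.528 = 90.4356.
Willingness to pay at Q' = 90.4356: 194.2 − 0.72·90.4356 = 129.0864.
ΔQ = 145.1923 − 90.4356 = 54.7567; wedge = 129.0864 − 60.75 = 68.3364.
Deadweight loss = ½ × 54.7567 × 68.3364 = 1870.94.

1870.94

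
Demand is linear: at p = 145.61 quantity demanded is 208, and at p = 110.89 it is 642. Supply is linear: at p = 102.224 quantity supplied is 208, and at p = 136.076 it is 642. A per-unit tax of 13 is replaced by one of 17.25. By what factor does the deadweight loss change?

Demand slope = (110.89 − 145.61)/(642 − 208) = −0.08, so p = 162.25 − 0.08q.
Supply slope = (136.076 − 102.224)/(642 − 208) = 0.078, so p = 86 + 0.078q.
Competitive equilibrium: 162.25 − 0.08q = 86 + 0.078q → q* = 482.5949, p* = 123.6424.
For a per-unit tax t: Δq = t/0.158, so DWL = ½·t·(t/0.158) = t²/0.316.
At t = 13: DWL = 534.810. At t = 17.25: DWL = 941.653.
Ratio = (17.25/13)² = 1.761.

1.761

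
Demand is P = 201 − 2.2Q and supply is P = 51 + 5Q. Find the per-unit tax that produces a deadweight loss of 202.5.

Competitive equilibrium: 201 − 2.2Q = 51 + 5Q → Q* = 20.8333, P* = 155.1667.
A tax t gives ΔQ = t/7.2 and wedge t, so DWL = t²/14.4.
t²/14.4 = 202.5 → t² = 2916 → t = 54.

54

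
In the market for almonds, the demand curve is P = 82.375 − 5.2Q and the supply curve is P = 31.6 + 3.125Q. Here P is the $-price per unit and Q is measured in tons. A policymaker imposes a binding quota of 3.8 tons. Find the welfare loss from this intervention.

$22

Competitive equilibrium: 82.375 − 5.2Q = 31.6 + 3.125Q → Q* = 6.0991, P* = 50.6597.
At Q = 3.8: demand price = 82.375 − 5.2·3.8 = 62.615; supply price = 31.6 + 3.125·3.8 = 43.475.
ΔQ = 6.0991 − 3.8 = 2.2991; wedge = 62.615 − 43.475 = 19.14.
Deadweight loss = ½ × 2.2991 × 19.14 = $22.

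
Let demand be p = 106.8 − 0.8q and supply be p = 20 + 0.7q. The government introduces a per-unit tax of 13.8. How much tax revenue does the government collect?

671.60

Competitive equilibrium: 106.8 − 0.8q = 20 + 0.7q → q* = 57.8667, p* = 60.5067.
With the tax, the buyer price exceeds the seller price by 13.8: (106.8 − 0.8q) − (20 + 0.7q) = 13.8 → q' = 48.6667.
Tax revenue = 13.8 × 48.6667 = 671.60.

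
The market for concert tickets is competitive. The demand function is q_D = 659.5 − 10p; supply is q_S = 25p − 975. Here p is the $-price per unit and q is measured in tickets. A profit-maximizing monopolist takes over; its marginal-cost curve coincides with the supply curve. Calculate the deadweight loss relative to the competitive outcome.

In inverse form: demand p = 65.95 − 0.1q, supply p = 39 + 0.04q.
Competitive equilibrium: 65.95 − 0.1q = 39 + 0.04q → q* = 192.5, p* = 46.7.
Marginal revenue: MR = 65.95 − 0.2q. Set MR = MC: 65.95 − 0.2q = 39 + 0.04q → q_m = 112.29167.
Price p_m = 65.95 − 0.1·112.29167 = 54.72083; MC(q_m) = 39 + 0.04·112.29167 = 43.49167.
Competitive q* = 192.5, so Δq = 80.20833; wedge = 54.72083 − 43.49167 = 11.22916.
DWL = ½ × 80.20833 × 11.22916 = $450.34.

$450.34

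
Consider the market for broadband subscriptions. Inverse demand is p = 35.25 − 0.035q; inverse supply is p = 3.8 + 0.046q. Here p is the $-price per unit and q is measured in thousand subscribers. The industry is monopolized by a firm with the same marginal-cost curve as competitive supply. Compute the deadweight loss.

Competitive equilibrium: 35.25 − 0.035q = 3.8 + 0.046q → q* = 388.2716, p* = 21.66049.
Marginal revenue: MR = 35.25 − 0.07q. Set MR = MC: 35.25 − 0.07q = 3.8 + 0.046q → q_m = 271.12069.
Price p_m = 35.25 − 0.035·271.12069 = 25.76078; MC(q_m) = 3.8 + 0.046·271.12069 = 16.27155.
Competitive q* = 388.2716, so Δq = 117.15091; wedge = 25.76078 − 16.27155 = 9.48923.
DWL = ½ × 117.15091 × 9.48923 = $555.84 thousand.

$555.84 thousand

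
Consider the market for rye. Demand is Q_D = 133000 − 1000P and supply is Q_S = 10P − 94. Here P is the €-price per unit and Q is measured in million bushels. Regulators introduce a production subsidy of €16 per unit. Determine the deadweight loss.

In inverse form: demand P = 133 − 0.001Q, supply P = 9.4 + 0.1Q.
Competitive equilibrium: 133 − 0.001Q = 9.4 + 0.1Q → Q* = 1223.7624, P* = 131.7762.
The subsidy lowers effective supply by 16: P = 0.1Q − 6.6.
New quantity: 133 − 0.001Q = 0.1Q − 6.6 → Q' = 1382.1782.
Overproduction ΔQ = 1382.1782 − 1223.7624 = 158.4158; wedge = subsidy = 16.
The triangle = ½ × 158.4158 × 16 = €1267.33 million.

€1267.33 million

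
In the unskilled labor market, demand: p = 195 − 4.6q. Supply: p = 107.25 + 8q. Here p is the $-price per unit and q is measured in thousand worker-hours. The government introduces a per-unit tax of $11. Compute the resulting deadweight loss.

Competitive equilibrium: 195 − 4.6q = 107.25 + 8q → q* = 6.9643, p* = 162.9643.
With the tax, the buyer price exceeds the seller price by 11: (195 − 4.6q) − (107.25 + 8q) = 11 → q' = 6.0913.
Δq = 6.9643 − 6.0913 = 0.873; the wedge equals the tax, 11.
Welfare loss = ½ × 0.873 × 11 = $4.80 thousand.

$4.80 thousand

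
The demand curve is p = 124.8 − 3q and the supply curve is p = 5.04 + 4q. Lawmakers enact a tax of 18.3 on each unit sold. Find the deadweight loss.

23.92

Competitive equilibrium: 124.8 − 3q = 5.04 + 4q → q* = 17.1086, p* = 73.4743.
With the tax, the buyer price exceeds the seller price by 18.3: (124.8 − 3q) − (5.04 + 4q) = 18.3 → q' = 14.4943.
Δq = 17.1086 − 14.4943 = 2.6143; the wedge equals the tax, 18.3.
The triangle = ½ × 2.6143 × 18.3 = 23.92.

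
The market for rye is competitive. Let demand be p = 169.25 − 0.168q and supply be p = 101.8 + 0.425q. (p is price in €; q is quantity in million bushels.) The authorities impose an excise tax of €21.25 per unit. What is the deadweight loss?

€380.74 million

Competitive equilibrium: 169.25 − 0.168q = 101.8 + 0.425q → q* = 113.7437, p* = 150.1411.
With the tax, the buyer price exceeds the seller price by 21.25: (169.25 − 0.168q) − (101.8 + 0.425q) = 21.25 → q' = 77.9089.
Δq = 113.7437 − 77.9089 = 35.8348; the wedge equals the tax, 21.25.
The triangle = ½ × 35.8348 × 21.25 = €380.74 million.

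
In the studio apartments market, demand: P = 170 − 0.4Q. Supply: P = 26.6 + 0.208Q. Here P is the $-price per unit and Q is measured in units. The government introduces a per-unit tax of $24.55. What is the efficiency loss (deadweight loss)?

Competitive equilibrium: 170 − 0.4Q = 26.6 + 0.208Q → Q* = 235.8553, P* = 75.6579.
With the tax, the buyer price exceeds the seller price by 24.55: (170 − 0.4Q) − (26.6 + 0.208Q) = 24.55 → Q' = 195.477.
ΔQ = 235.8553 − 195.477 = 40.3783; the wedge equals the tax, 24.55.
Deadweight loss = ½ × 40.3783 × 24.55 = $495.64.

$495.64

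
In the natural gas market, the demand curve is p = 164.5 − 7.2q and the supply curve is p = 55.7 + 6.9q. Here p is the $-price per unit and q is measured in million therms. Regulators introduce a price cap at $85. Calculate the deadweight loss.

$84.89 million

Competitive equilibrium: 164.5 − 7.2q = 55.7 + 6.9q → q* = 7.71631, p* = 108.94255.
At the ceiling p = 85, quantity supplied = (85 − 55.7)/6.9 = 4.24638.
Willingness to pay at q' = 4.24638: 164.5 − 7.2·4.24638 = 133.92606.
Δq = 7.71631 − 4.24638 = 3.46993; wedge = 133.92606 − 85 = 48.92606.
DWL = ½ × 3.46993 × 48.92606 = $84.89 million.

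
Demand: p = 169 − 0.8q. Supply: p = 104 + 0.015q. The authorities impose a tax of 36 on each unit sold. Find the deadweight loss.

795.09

Competitive equilibrium: 169 − 0.8q = 104 + 0.015q → q* = 79.7546, p* = 105.1963.
With the tax, the buyer price exceeds the seller price by 36: (169 − 0.8q) − (104 + 0.015q) = 36 → q' = 35.5828.
Δq = 79.7546 − 35.5828 = 44.1718; the wedge equals the tax, 36.
Deadweight loss = ½ × 44.1718 × 36 = 795.09.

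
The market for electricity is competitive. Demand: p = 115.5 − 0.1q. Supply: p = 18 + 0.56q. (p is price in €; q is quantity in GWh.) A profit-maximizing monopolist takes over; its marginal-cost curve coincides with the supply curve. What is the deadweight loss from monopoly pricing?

€124.68

Competitive equilibrium: 115.5 − 0.1q = 18 + 0.56q → q* = 147.7273, p* = 100.7273.
Marginal revenue: MR = 115.5 − 0.2q. Set MR = MC: 115.5 − 0.2q = 18 + 0.56q → q_m = 128.2895.
Price p_m = 115.5 − 0.1·128.2895 = 102.6711; MC(q_m) = 18 + 0.56·128.2895 = 89.8421.
Competitive q* = 147.7273, so Δq = 19.4378; wedge = 102.6711 − 89.8421 = 12.829.
DWL = ½ × 19.4378 × 12.829 = €124.68.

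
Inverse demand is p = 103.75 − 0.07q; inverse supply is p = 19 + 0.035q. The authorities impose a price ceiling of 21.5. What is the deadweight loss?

28416.96

Competitive equilibrium: 103.75 − 0.07q = 19 + 0.035q → q* = 807.1429, p* = 47.25.
At the ceiling p = 21.5, quantity supplied = (21.5 − 19)/0.035 = 71.4286.
Willingness to pay at q' = 71.4286: 103.75 − 0.07·71.4286 = 98.75.
Δq = 807.1429 − 71.4286 = 735.7143; wedge = 98.75 − 21.5 = 77.25.
DWL = ½ × 735.7143 × 77.25 = 28416.96.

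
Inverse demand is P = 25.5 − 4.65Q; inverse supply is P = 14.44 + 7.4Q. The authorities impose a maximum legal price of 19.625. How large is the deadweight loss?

Competitive equilibrium: 25.5 − 4.65Q = 14.44 + 7.4Q → Q* = 0.9178, P* = 21.232.
At the ceiling P = 19.625, quantity supplied = (19.625 − 14.44)/7.4 = 0.7007.
Willingness to pay at Q' = 0.7007: 25.5 − 4.65·0.7007 = 22.2417.
ΔQ = 0.9178 − 0.7007 = 0.2171; wedge = 22.2417 − 19.625 = 2.6167.
Welfare loss = ½ × 0.2171 × 2.6167 = 0.28.

0.28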